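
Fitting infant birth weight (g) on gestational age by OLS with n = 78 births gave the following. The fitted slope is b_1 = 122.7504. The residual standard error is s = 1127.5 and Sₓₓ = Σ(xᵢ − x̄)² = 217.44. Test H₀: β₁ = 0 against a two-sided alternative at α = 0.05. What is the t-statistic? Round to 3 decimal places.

SE(b_1) = s/√Sₓₓ = 1127.5/√217.44 = 76.4622.
t = 122.7504 / 76.4622 = 1.605.
df = n − 2 = 76.
Two-sided p ≈ 0.1126, which is ≥ 0.05, so fail to reject H₀.
The data do not give significant evidence of an association between gestational age and infant birth weight.

t = 1.605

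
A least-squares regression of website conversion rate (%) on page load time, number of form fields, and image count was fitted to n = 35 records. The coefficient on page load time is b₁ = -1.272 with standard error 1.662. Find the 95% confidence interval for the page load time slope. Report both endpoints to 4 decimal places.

df = n − k − 1 = 35 − 3 − 1 = 31.
t* = t_{0.025, 31} = 2.039513.
Margin = t* × SE = 2.039513 × 1.662 = 3.389671.
CI: -1.272 ± 3.389671 → (-4.6617, 2.1177).
With 95% confidence, each one-unit increase in page load time is associated with a change of between -4.6617 and 2.1177 % in website conversion rate, holding the other predictors fixed.

(-4.6617, 2.1177)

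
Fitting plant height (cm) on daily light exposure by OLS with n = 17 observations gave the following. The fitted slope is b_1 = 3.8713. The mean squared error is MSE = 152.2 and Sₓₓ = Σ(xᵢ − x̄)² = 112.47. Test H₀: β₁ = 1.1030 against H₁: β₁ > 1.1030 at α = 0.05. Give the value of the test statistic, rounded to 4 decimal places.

SE(b_1) = √(MSE/Sₓₓ) = √(152.2/112.47) = 1.16329.
t = (3.8713 − 1.1030) / 1.16329 = 2.3797.
df = n − 2 = 15.
One-sided p ≈ 0.0155, which is < 0.05, so reject H₀.
There is evidence that the true slope on daily light exposure exceeds 1.1030 cm per unit.

t = 2.3797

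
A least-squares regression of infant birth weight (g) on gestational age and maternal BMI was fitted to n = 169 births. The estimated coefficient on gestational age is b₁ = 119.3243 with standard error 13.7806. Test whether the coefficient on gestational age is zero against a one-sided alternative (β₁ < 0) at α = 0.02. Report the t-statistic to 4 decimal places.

H₀: β₁ = 0 vs H₁: β₁ < 0.
t = (b₁ − β₁⁰)/SE = 119.3243 / 13.7806 = 8.6589.
df = n − k − 1 = 169 − 2 − 1 = 166.
One-sided p ≈ 1.0000, which is ≥ 0.02, so fail to reject H₀.
The data do not give significant evidence that the true slope on gestational age is negative, holding the other predictors fixed.

t = 8.6589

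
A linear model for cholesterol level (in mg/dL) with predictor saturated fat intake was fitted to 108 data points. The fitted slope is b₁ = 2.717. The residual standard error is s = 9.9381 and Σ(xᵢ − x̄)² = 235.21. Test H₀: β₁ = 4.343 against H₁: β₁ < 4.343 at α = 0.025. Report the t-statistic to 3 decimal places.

SE(b₁) = s/√Sₓₓ = 9.9381/√235.21 = 0.648001.
t = (2.717 − 4.343) / 0.648001 = -2.509.
df = n − 2 = 106.
One-sided p ≈ 0.0068, which is < 0.025, so reject H₀.
There is evidence that the true slope on saturated fat intake is below 4.343 mg/dL per unit.

t = -2.509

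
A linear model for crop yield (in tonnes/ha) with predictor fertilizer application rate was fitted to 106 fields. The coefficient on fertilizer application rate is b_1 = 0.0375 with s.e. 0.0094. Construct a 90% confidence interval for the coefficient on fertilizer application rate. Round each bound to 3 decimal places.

(0.022, 0.053)

df = n − 2 = 106 − 2 = 104.
t* = t_{0.05, 104} = 1.659637.
Margin = t* × SE = 1.659637 × 0.0094 = 0.01560.
CI: 0.0375 ± 0.01560 → (0.022, 0.053).
With 90% confidence, each one-unit increase in fertilizer application rate is associated with a change of between 0.022 and 0.053 tonnes/ha in crop yield.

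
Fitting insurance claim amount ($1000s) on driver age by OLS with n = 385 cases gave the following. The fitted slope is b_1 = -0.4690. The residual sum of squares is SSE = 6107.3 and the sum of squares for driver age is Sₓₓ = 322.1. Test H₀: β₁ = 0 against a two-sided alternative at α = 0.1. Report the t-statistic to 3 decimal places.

MSE = SSE/(n − 2) = 6107.3/383 = 15.946.
SE(b_1) = √(MSE/Sₓₓ) = √(15.946/322.1) = 0.2225.
t = -0.4690 / 0.2225 = -2.108.
df = n − 2 = 383.
Two-sided p ≈ 0.0357, which is < 0.1, so reject H₀.
There is evidence that driver age is associated with insurance claim amount.

t = -2.108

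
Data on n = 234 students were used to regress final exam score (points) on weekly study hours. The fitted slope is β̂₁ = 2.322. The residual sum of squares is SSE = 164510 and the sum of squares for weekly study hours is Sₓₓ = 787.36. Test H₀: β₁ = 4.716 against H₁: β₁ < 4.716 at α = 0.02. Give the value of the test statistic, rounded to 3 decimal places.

t = -2.523

MSE = SSE/(n − 2) = 164510/232 = 709.095.
SE(β̂₁) = √(MSE/Sₓₓ) = √(709.095/787.36) = 0.948998.
t = (2.322 − 4.716) / 0.948998 = -2.523.
df = n − 2 = 232.
One-sided p ≈ 0.0062, which is < 0.02, so reject H₀.
There is evidence that the true slope on weekly study hours is below 4.716 points per unit.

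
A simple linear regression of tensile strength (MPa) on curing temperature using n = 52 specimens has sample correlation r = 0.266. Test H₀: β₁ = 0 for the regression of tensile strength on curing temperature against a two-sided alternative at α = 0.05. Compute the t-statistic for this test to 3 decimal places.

t = r·√(n − 2)/√(1 − r²) = 0.266·√50/√0.929244 = 1.951.
df = n − 2 = 50.
Two-sided p ≈ 0.0566, which is ≥ 0.05, so fail to reject H₀.
The data do not give significant evidence of a linear association between curing temperature and tensile strength.

t = 1.951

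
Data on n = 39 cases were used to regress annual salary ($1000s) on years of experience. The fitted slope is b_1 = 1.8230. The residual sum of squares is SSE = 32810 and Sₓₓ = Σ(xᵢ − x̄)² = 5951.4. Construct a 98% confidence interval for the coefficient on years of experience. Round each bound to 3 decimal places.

MSE = SSE/(n − 2) = 32810/37 = 886.757.
SE(b_1) = √(MSE/Sₓₓ) = √(886.757/5951.4) = 0.386005.
df = n − 2 = 37.
t* = t_{0.01, 37} = 2.431447.
Margin = t* × SE = 2.431447 × 0.386005 = 0.93855.
CI: 1.8230 ± 0.93855 → (0.884, 2.762).
With 98% confidence, each one-unit increase in years of experience is associated with a change of between 0.884 and 2.762 $1000s in annual salary.

(0.884, 2.762)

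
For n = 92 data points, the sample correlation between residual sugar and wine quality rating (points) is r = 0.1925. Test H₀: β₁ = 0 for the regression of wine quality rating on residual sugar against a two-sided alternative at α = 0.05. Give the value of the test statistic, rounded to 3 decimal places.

t = 1.861

t = r·√(n − 2)/√(1 − r²) = 0.1925·√90/√0.962944 = 1.861.
df = n − 2 = 90.
Two-sided p ≈ 0.0660, which is ≥ 0.05, so fail to reject H₀.
The data do not give significant evidence of a linear association between residual sugar and wine quality rating.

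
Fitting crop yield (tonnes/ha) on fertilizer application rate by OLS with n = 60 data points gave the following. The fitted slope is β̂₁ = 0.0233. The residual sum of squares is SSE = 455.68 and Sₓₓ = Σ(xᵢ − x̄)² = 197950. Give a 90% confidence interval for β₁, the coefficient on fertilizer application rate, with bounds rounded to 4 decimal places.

MSE = SSE/(n − 2) = 455.68/58 = 7.85655.
SE(β̂₁) = √(MSE/Sₓₓ) = √(7.85655/197950) = 0.00629997.
df = n − 2 = 58.
t* = t_{0.05, 58} = 1.671553.
Margin = t* × SE = 1.671553 × 0.00629997 = 0.010531.
CI: 0.0233 ± 0.010531 → (0.0128, 0.0338).
With 90% confidence, each one-unit increase in fertilizer application rate is associated with a change of between 0.0128 and 0.0338 tonnes/ha in crop yield.

(0.0128, 0.0338)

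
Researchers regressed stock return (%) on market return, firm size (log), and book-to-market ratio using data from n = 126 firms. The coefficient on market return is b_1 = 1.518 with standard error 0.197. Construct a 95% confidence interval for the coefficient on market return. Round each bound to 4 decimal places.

(1.1280, 1.9080)

df = n − k − 1 = 126 − 3 − 1 = 122.
t* = t_{0.025, 122} = 1.9796.
Margin = t* × SE = 1.9796 × 0.197 = 0.389981.
CI: 1.518 ± 0.389981 → (1.1280, 1.9080).
With 95% confidence, each one-unit increase in market return is associated with a change of between 1.1280 and 1.9080 % in stock return, holding the other predictors fixed.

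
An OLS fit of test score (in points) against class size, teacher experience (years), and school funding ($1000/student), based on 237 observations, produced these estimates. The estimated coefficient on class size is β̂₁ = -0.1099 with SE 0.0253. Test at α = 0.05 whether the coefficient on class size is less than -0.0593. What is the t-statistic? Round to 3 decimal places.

t = -2.000

H₀: β₁ = -0.0593 vs H₁: β₁ < -0.0593.
t = (β̂₁ − β₁⁰)/SE = (-0.1099 − (-0.0593)) / 0.0253 = -2.000.
df = n − k − 1 = 237 − 3 − 1 = 233.
One-sided p ≈ 0.0233, which is < 0.05, so reject H₀.
There is evidence that the true slope on class size is below -0.0593 points per unit, holding the other predictors fixed.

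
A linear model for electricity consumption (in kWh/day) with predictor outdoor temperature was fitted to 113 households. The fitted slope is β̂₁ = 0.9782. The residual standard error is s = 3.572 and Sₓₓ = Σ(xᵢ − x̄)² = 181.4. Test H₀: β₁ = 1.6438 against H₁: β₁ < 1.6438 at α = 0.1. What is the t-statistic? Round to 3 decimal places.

SE(β̂₁) = s/√Sₓₓ = 3.572/√181.4 = 0.265212.
t = (0.9782 − 1.6438) / 0.265212 = -2.510.
df = n − 2 = 111.
One-sided p ≈ 0.0068, which is < 0.1, so reject H₀.
There is evidence that the true slope on outdoor temperature is below 1.6438 kWh/day per unit.

t = -2.510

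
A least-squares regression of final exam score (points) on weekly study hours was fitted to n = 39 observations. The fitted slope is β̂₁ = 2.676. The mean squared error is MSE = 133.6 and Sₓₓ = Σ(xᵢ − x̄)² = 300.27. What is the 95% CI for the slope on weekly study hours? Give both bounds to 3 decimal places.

SE(β̂₁) = √(MSE/Sₓₓ) = √(133.6/300.27) = 0.667033.
df = n − 2 = 37.
t* = t_{0.025, 37} = 2.026192.
Margin = t* × SE = 2.026192 × 0.667033 = 1.35154.
CI: 2.676 ± 1.35154 → (1.324, 4.028).
With 95% confidence, each one-unit increase in weekly study hours is associated with a change of between 1.324 and 4.028 points in final exam score.

(1.324, 4.028)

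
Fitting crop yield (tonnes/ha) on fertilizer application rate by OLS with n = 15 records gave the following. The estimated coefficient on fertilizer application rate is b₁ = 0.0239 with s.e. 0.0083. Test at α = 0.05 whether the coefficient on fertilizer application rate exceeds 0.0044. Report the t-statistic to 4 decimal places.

H₀: β₁ = 0.0044 vs H₁: β₁ > 0.0044.
t = (b₁ − β₁⁰)/SE = (0.0239 − 0.0044) / 0.0083 = 2.3494.
df = n − 2 = 15 − 2 = 13.
One-sided p ≈ 0.0176, which is < 0.05, so reject H₀.
There is evidence that the true slope on fertilizer application rate exceeds 0.0044 tonnes/ha per unit.

t = 2.3494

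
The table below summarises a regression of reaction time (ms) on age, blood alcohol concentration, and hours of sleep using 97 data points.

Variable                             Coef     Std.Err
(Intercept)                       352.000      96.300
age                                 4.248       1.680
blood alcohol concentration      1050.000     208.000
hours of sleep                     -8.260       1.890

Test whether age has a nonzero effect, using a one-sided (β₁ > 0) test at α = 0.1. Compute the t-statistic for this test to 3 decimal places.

Read off: b = 4.248, SE = 1.680 for age.
H₀: β₁ = 0 vs H₁: β₁ > 0.
t = 4.248 / 1.680 = 2.529.
df = n − k − 1 = 97 − 3 − 1 = 93.
One-sided p ≈ 0.0066, which is < 0.1, so reject H₀.
There is evidence that the true slope on age is positive, holding the other predictors fixed.

t = 2.529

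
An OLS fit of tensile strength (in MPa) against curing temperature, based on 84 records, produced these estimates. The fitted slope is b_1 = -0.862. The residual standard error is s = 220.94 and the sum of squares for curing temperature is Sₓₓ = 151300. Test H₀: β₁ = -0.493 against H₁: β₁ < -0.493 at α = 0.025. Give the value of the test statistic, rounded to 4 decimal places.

t = -0.6496

SE(b_1) = s/√Sₓₓ = 220.94/√151300 = 0.568009.
t = (-0.862 − (-0.493)) / 0.568009 = -0.6496.
df = n − 2 = 82.
One-sided p ≈ 0.2589, which is ≥ 0.025, so fail to reject H₀.
The data do not give significant evidence that the true slope on curing temperature is below -0.493 MPa per unit.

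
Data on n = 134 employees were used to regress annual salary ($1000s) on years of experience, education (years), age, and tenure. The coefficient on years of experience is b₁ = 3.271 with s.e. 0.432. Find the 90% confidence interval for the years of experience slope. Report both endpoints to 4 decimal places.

df = n − k − 1 = 134 − 4 − 1 = 129.
t* = t_{0.05, 129} = 1.656752.
Margin = t* × SE = 1.656752 × 0.432 = 0.715717.
CI: 3.271 ± 0.715717 → (2.5553, 3.9867).
With 90% confidence, each one-unit increase in years of experience is associated with a change of between 2.5553 and 3.9867 $1000s in annual salary, holding the other predictors fixed.

(2.5553, 3.9867)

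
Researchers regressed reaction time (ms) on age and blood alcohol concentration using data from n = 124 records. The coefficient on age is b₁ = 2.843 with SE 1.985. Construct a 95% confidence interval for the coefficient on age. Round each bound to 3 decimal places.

(-1.087, 6.773)

df = n − k − 1 = 124 − 2 − 1 = 121.
t* = t_{0.025, 121} = 1.979764.
Margin = t* × SE = 1.979764 × 1.985 = 3.92983.
CI: 2.843 ± 3.92983 → (-1.087, 6.773).
With 95% confidence, each one-unit increase in age is associated with a change of between -1.087 and 6.773 ms in reaction time, holding the other predictors fixed.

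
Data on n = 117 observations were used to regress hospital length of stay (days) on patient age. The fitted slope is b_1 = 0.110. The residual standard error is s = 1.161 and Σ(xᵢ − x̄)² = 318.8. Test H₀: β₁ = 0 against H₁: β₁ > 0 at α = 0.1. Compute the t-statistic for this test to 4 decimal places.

SE(b_1) = s/√Sₓₓ = 1.161/√318.8 = 0.0650239.
t = 0.110 / 0.0650239 = 1.6917.
df = n − 2 = 115.
One-sided p ≈ 0.0467, which is < 0.1, so reject H₀.
There is evidence that the true slope on patient age is positive.

t = 1.6917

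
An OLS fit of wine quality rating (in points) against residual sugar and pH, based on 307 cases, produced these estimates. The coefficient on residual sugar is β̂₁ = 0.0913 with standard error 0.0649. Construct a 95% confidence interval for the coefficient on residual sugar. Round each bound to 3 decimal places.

(-0.036, 0.219)

df = n − k − 1 = 307 − 2 − 1 = 304.
t* = t_{0.025, 304} = 1.967798.
Margin = t* × SE = 1.967798 × 0.0649 = 0.12771.
CI: 0.0913 ± 0.12771 → (-0.036, 0.219).
With 95% confidence, each one-unit increase in residual sugar is associated with a change of between -0.036 and 0.219 points in wine quality rating, holding the other predictors fixed.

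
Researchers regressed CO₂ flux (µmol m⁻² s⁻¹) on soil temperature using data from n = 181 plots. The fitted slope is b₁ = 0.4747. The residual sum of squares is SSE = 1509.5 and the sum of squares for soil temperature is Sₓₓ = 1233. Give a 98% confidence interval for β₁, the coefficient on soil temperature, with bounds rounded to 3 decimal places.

(0.281, 0.669)

MSE = SSE/(n − 2) = 1509.5/179 = 8.43296.
SE(b₁) = √(MSE/Sₓₓ) = √(8.43296/1233) = 0.0827006.
df = n − 2 = 179.
t* = t_{0.01, 179} = 2.34736.
Margin = t* × SE = 2.34736 × 0.0827006 = 0.19413.
CI: 0.4747 ± 0.19413 → (0.281, 0.669).
With 98% confidence, each one-unit increase in soil temperature is associated with a change of between 0.281 and 0.669 µmol m⁻² s⁻¹ in CO₂ flux.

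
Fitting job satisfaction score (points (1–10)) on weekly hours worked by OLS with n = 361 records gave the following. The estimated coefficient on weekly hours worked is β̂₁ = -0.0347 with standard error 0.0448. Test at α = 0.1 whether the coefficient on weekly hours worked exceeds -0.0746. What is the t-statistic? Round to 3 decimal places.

t = 0.891

H₀: β₁ = -0.0746 vs H₁: β₁ > -0.0746.
t = (β̂₁ − β₁⁰)/SE = (-0.0347 − (-0.0746)) / 0.0448 = 0.891.
df = n − 2 = 361 − 2 = 359.
One-sided p ≈ 0.1869, which is ≥ 0.1, so fail to reject H₀.
The data do not give significant evidence that the true slope on weekly hours worked exceeds -0.0746 points (1–10) per unit.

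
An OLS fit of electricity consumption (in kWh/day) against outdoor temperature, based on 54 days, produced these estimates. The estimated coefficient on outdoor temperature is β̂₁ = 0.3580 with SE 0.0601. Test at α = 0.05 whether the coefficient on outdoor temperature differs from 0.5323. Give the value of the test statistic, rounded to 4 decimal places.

H₀: β₁ = 0.5323 vs H₁: β₁ ≠ 0.5323.
t = (β̂₁ − β₁⁰)/SE = (0.3580 − 0.5323) / 0.0601 = -2.9002.
df = n − 2 = 54 − 2 = 52.
Two-sided p ≈ 0.0055, which is < 0.05, so reject H₀.
There is evidence that the true slope on outdoor temperature differs from 0.5323 kWh/day per unit.

t = -2.9002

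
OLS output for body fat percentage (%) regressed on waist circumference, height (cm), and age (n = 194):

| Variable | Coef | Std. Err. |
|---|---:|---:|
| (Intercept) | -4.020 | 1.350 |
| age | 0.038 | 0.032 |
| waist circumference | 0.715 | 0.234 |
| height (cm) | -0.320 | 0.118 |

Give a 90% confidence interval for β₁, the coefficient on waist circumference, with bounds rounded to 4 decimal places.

(0.3282, 1.1018)

Read off: b = 0.715, SE = 0.234 for waist circumference.
df = n − k − 1 = 194 − 3 − 1 = 190.
t* = t_{0.05, 190} = 1.652913.
Margin = t* × SE = 1.652913 × 0.234 = 0.386782.
CI: 0.715 ± 0.386782 → (0.3282, 1.1018).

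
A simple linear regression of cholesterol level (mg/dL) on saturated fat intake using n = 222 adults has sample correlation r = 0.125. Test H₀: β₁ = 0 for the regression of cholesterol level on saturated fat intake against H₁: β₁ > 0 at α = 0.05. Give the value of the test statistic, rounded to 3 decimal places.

t = 1.869

t = r·√(n − 2)/√(1 − r²) = 0.125·√220/√0.984375 = 1.869.
df = n − 2 = 220.
One-sided p ≈ 0.0315, which is < 0.05, so reject H₀.
There is evidence of a linear association between saturated fat intake and cholesterol level.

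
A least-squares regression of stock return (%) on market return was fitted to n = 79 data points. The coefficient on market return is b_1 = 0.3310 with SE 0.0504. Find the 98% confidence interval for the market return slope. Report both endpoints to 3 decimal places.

df = n − 2 = 79 − 2 = 77.
t* = t_{0.01, 77} = 2.375757.
Margin = t* × SE = 2.375757 × 0.0504 = 0.11974.
CI: 0.3310 ± 0.11974 → (0.211, 0.451).
With 98% confidence, each one-unit increase in market return is associated with a change of between 0.211 and 0.451 % in stock return.

(0.211, 0.451)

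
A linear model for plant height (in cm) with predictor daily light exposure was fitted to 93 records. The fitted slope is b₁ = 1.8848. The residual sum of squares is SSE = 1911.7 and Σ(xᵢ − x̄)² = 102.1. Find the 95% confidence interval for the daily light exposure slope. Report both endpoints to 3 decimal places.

MSE = SSE/(n − 2) = 1911.7/91 = 21.0077.
SE(b₁) = √(MSE/Sₓₓ) = √(21.0077/102.1) = 0.453603.
df = n − 2 = 91.
t* = t_{0.025, 91} = 1.986377.
Margin = t* × SE = 1.986377 × 0.453603 = 0.90103.
CI: 1.8848 ± 0.90103 → (0.984, 2.786).
With 95% confidence, each one-unit increase in daily light exposure is associated with a change of between 0.984 and 2.786 cm in plant height.

(0.984, 2.786)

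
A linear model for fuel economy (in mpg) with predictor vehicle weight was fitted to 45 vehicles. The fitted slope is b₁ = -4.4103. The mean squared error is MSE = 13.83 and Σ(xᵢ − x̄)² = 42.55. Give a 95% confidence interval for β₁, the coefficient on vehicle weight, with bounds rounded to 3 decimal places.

(-5.560, -3.261)

SE(b₁) = √(MSE/Sₓₓ) = √(13.83/42.55) = 0.570113.
df = n − 2 = 43.
t* = t_{0.025, 43} = 2.016692.
Margin = t* × SE = 2.016692 × 0.570113 = 1.14974.
CI: -4.4103 ± 1.14974 → (-5.560, -3.261).
With 95% confidence, each one-unit increase in vehicle weight is associated with a change of between -5.560 and -3.261 mpg in fuel economy.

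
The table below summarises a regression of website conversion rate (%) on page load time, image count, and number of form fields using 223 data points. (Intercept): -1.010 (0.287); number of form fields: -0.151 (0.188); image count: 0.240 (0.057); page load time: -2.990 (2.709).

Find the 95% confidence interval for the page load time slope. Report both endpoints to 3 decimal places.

Read off: b = -2.990, SE = 2.709 for page load time.
df = n − k − 1 = 223 − 3 − 1 = 219.
t* = t_{0.025, 219} = 1.970855.
Margin = t* × SE = 1.970855 × 2.709 = 5.33905.
CI: -2.990 ± 5.33905 → (-8.329, 2.349).

(-8.329, 2.349)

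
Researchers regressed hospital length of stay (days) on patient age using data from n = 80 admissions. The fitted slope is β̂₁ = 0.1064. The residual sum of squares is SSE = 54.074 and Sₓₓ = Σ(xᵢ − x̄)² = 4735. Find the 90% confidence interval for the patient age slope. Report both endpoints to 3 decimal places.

MSE = SSE/(n − 2) = 54.074/78 = 0.693256.
SE(β̂₁) = √(MSE/Sₓₓ) = √(0.693256/4735) = 0.0121.
df = n − 2 = 78.
t* = t_{0.05, 78} = 1.664625.
Margin = t* × SE = 1.664625 × 0.0121 = 0.02014.
CI: 0.1064 ± 0.02014 → (0.086, 0.127).
With 90% confidence, each one-unit increase in patient age is associated with a change of between 0.086 and 0.127 days in hospital length of stay.

(0.086, 0.127)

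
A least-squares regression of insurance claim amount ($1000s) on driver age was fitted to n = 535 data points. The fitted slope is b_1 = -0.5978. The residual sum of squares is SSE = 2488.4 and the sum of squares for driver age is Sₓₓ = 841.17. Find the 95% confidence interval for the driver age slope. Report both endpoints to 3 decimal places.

MSE = SSE/(n − 2) = 2488.4/533 = 4.66867.
SE(b_1) = √(MSE/Sₓₓ) = √(4.66867/841.17) = 0.0744997.
df = n − 2 = 533.
t* = t_{0.025, 533} = 1.964425.
Margin = t* × SE = 1.964425 × 0.0744997 = 0.14635.
CI: -0.5978 ± 0.14635 → (-0.744, -0.451).
With 95% confidence, each one-unit increase in driver age is associated with a change of between -0.744 and -0.451 $1000s in insurance claim amount.

(-0.744, -0.451)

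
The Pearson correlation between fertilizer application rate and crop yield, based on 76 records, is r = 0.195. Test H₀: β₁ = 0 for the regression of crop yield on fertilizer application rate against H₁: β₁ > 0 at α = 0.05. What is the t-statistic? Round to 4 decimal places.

t = 1.7103

t = r·√(n − 2)/√(1 − r²) = 0.195·√74/√0.961975 = 1.7103.
df = n − 2 = 74.
One-sided p ≈ 0.0457, which is < 0.05, so reject H₀.
There is evidence of a linear association between fertilizer application rate and crop yield.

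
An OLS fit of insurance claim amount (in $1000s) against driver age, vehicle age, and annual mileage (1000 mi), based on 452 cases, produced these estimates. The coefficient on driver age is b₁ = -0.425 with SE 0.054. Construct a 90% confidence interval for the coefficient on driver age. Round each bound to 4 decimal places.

(-0.5140, -0.3360)

df = n − k − 1 = 452 − 3 − 1 = 448.
t* = t_{0.05, 448} = 1.648262.
Margin = t* × SE = 1.648262 × 0.054 = 0.089006.
CI: -0.425 ± 0.089006 → (-0.5140, -0.3360).
With 90% confidence, each one-unit increase in driver age is associated with a change of between -0.5140 and -0.3360 $1000s in insurance claim amount, holding the other predictors fixed.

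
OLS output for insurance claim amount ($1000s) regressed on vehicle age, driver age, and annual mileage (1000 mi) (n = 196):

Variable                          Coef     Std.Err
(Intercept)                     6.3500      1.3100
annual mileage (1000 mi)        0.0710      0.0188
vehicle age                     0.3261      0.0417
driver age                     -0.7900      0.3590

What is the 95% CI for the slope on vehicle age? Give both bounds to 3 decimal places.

(0.244, 0.408)

Read off: b = 0.3261, SE = 0.0417 for vehicle age.
df = n − k − 1 = 196 − 3 − 1 = 192.
t* = t_{0.025, 192} = 1.972396.
Margin = t* × SE = 1.972396 × 0.0417 = 0.08225.
CI: 0.3261 ± 0.08225 → (0.244, 0.408).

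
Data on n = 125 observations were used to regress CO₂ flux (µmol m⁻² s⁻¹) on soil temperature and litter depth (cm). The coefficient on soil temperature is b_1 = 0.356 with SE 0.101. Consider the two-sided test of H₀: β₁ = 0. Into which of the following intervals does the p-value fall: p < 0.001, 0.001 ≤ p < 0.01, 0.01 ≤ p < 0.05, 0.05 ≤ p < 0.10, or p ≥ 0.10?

t = 0.356 / 0.101 = 3.525.
df = n − k − 1 = 125 − 2 − 1 = 122.
Two-sided p = 2·P(T_{122} > |t|) ≈ 0.0006.
So p < 0.001.

p < 0.001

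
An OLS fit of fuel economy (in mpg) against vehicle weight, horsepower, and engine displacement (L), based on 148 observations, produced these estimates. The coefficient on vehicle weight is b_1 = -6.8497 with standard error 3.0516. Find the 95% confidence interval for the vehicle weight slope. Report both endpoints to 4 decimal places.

df = n − k − 1 = 148 − 3 − 1 = 144.
t* = t_{0.025, 144} = 1.976575.
Margin = t* × SE = 1.976575 × 3.0516 = 6.031716.
CI: -6.8497 ± 6.031716 → (-12.8814, -0.8180).
With 95% confidence, each one-unit increase in vehicle weight is associated with a change of between -12.8814 and -0.8180 mpg in fuel economy, holding the other predictors fixed.

(-12.8814, -0.8180)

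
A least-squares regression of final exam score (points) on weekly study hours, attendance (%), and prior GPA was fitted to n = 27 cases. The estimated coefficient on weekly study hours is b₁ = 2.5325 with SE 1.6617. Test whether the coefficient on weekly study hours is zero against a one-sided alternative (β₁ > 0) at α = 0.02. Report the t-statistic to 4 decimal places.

H₀: β₁ = 0 vs H₁: β₁ > 0.
t = (b₁ − β₁⁰)/SE = 2.5325 / 1.6617 = 1.5240.
df = n − k − 1 = 27 − 3 − 1 = 23.
One-sided p ≈ 0.0706, which is ≥ 0.02, so fail to reject H₀.
The data do not give significant evidence that the true slope on weekly study hours is positive, holding the other predictors fixed.

t = 1.5240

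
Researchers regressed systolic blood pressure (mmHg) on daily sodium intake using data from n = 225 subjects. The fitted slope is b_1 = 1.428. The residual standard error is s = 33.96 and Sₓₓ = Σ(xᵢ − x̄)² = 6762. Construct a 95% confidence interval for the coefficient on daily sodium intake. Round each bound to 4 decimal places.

SE(b_1) = s/√Sₓₓ = 33.96/√6762 = 0.412981.
df = n − 2 = 223.
t* = t_{0.025, 223} = 1.970659.
Margin = t* × SE = 1.970659 × 0.412981 = 0.813845.
CI: 1.428 ± 0.813845 → (0.6142, 2.2418).
With 95% confidence, each one-unit increase in daily sodium intake is associated with a change of between 0.6142 and 2.2418 mmHg in systolic blood pressure.

(0.6142, 2.2418)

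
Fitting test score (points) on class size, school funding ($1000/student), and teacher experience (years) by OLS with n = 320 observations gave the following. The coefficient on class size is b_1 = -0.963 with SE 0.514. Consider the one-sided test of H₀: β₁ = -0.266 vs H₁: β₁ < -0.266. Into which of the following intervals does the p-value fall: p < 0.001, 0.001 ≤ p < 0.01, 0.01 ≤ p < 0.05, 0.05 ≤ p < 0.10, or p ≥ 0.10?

t = (-0.963 − (-0.266)) / 0.514 = -1.356.
df = n − k − 1 = 320 − 3 − 1 = 316.
One-sided p = P(T_{316} < t) ≈ 0.0880.
So 0.05 ≤ p < 0.10.

0.05 ≤ p < 0.10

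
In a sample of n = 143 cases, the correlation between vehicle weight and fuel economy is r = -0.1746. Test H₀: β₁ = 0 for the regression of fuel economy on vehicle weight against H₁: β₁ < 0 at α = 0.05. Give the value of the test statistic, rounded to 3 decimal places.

t = r·√(n − 2)/√(1 − r²) = -0.1746·√141/√0.969515 = -2.106.
df = n − 2 = 141.
One-sided p ≈ 0.0185, which is < 0.05, so reject H₀.
There is evidence of a linear association between vehicle weight and fuel economy.

t = -2.106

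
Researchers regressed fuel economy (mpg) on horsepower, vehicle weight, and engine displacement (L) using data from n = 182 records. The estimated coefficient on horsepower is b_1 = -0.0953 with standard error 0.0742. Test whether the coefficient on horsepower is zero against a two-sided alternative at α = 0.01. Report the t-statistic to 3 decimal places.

t = -1.284

H₀: β₁ = 0 vs H₁: β₁ ≠ 0.
t = (b_1 − β₁⁰)/SE = -0.0953 / 0.0742 = -1.284.
df = n − k − 1 = 182 − 3 − 1 = 178.
Two-sided p ≈ 0.2007, which is ≥ 0.01, so fail to reject H₀.
The data do not give significant evidence of an association between horsepower and fuel economy, after adjusting for the other predictors.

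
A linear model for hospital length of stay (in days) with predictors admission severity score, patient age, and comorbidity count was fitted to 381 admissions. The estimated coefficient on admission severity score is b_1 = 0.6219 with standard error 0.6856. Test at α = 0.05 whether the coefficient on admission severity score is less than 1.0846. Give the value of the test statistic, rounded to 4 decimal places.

H₀: β₁ = 1.0846 vs H₁: β₁ < 1.0846.
t = (b_1 − β₁⁰)/SE = (0.6219 − 1.0846) / 0.6856 = -0.6749.
df = n − k − 1 = 381 − 3 − 1 = 377.
One-sided p ≈ 0.2501, which is ≥ 0.05, so fail to reject H₀.
The data do not give significant evidence that the true slope on admission severity score is below 1.0846 days per unit, holding the other predictors fixed.

t = -0.6749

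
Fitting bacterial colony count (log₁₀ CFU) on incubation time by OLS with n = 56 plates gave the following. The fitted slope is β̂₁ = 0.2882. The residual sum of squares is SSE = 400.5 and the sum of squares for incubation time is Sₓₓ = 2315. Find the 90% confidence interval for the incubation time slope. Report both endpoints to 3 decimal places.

MSE = SSE/(n − 2) = 400.5/54 = 7.41667.
SE(β̂₁) = √(MSE/Sₓₓ) = √(7.41667/2315) = 0.0566016.
df = n − 2 = 54.
t* = t_{0.05, 54} = 1.673565.
Margin = t* × SE = 1.673565 × 0.0566016 = 0.09473.
CI: 0.2882 ± 0.09473 → (0.193, 0.383).
With 90% confidence, each one-unit increase in incubation time is associated with a change of between 0.193 and 0.383 log₁₀ CFU in bacterial colony count.

(0.193, 0.383)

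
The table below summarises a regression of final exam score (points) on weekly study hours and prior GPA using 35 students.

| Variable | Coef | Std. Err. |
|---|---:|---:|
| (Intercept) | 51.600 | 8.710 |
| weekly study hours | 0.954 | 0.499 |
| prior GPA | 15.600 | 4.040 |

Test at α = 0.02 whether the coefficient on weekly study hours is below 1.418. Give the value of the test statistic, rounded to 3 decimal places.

Read off: b = 0.954, SE = 0.499 for weekly study hours.
H₀: β₁ = 1.418 vs H₁: β₁ < 1.418.
t = (0.954 − 1.418) / 0.499 = -0.930.
df = n − k − 1 = 35 − 2 − 1 = 32.
One-sided p ≈ 0.1797, which is ≥ 0.02, so fail to reject H₀.
The data do not give significant evidence that the true slope on weekly study hours is below 1.418 points per unit, holding the other predictors fixed.

t = -0.930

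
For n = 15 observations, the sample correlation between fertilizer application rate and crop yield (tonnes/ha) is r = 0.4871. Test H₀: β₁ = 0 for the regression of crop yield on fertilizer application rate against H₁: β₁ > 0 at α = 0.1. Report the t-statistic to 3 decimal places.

t = r·√(n − 2)/√(1 − r²) = 0.4871·√13/√0.762734 = 2.011.
df = n − 2 = 13.
One-sided p ≈ 0.0328, which is < 0.1, so reject H₀.
There is evidence of a linear association between fertilizer application rate and crop yield.

t = 2.011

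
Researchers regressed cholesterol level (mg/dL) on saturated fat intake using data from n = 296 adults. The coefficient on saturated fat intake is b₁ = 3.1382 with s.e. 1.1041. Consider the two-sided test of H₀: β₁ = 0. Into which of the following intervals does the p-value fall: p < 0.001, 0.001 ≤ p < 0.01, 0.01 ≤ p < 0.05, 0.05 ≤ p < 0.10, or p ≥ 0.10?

0.001 ≤ p < 0.01

t = 3.1382 / 1.1041 = 2.842.
df = n − 2 = 296 − 2 = 294.
Two-sided p = 2·P(T_{294} > |t|) ≈ 0.0048.
So 0.001 ≤ p < 0.01.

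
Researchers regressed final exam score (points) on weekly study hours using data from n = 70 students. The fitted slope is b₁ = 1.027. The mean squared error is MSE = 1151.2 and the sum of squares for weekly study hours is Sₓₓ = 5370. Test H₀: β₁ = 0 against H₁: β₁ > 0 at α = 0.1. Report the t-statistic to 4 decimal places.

t = 2.2181

SE(b₁) = √(MSE/Sₓₓ) = √(1151.2/5370) = 0.463008.
t = 1.027 / 0.463008 = 2.2181.
df = n − 2 = 68.
One-sided p ≈ 0.0149, which is < 0.1, so reject H₀.
There is evidence that the true slope on weekly study hours is positive.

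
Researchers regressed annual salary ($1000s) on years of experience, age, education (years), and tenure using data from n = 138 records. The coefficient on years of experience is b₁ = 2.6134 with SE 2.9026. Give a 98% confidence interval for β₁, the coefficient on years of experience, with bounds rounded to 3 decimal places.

df = n − k − 1 = 138 − 4 − 1 = 133.
t* = t_{0.01, 133} = 2.354712.
Margin = t* × SE = 2.354712 × 2.9026 = 6.83479.
CI: 2.6134 ± 6.83479 → (-4.221, 9.448).
With 98% confidence, each one-unit increase in years of experience is associated with a change of between -4.221 and 9.448 $1000s in annual salary, holding the other predictors fixed.

(-4.221, 9.448)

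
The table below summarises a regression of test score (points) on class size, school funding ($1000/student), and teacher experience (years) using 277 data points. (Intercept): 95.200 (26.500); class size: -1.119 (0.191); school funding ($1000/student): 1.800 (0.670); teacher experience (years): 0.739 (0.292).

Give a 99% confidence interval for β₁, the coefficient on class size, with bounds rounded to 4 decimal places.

(-1.6144, -0.6236)

Read off: b = -1.119, SE = 0.191 for class size.
df = n − k − 1 = 277 − 3 − 1 = 273.
t* = t_{0.005, 273} = 2.593958.
Margin = t* × SE = 2.593958 × 0.191 = 0.495446.
CI: -1.119 ± 0.495446 → (-1.6144, -0.6236).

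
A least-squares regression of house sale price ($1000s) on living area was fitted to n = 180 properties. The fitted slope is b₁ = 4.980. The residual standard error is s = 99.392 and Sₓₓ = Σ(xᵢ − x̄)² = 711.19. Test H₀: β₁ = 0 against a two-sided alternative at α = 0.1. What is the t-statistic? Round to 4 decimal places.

t = 1.3362

SE(b₁) = s/√Sₓₓ = 99.392/√711.19 = 3.72699.
t = 4.980 / 3.72699 = 1.3362.
df = n − 2 = 178.
Two-sided p ≈ 0.1832, which is ≥ 0.1, so fail to reject H₀.
The data do not give significant evidence of an association between living area and house sale price.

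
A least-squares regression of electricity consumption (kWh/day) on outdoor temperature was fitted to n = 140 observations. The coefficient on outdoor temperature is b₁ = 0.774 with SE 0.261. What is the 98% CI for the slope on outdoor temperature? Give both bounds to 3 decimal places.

(0.160, 1.388)

df = n − 2 = 140 − 2 = 138.
t* = t_{0.01, 138} = 2.353673.
Margin = t* × SE = 2.353673 × 0.261 = 0.61431.
CI: 0.774 ± 0.61431 → (0.160, 1.388).
With 98% confidence, each one-unit increase in outdoor temperature is associated with a change of between 0.160 and 1.388 kWh/day in electricity consumption.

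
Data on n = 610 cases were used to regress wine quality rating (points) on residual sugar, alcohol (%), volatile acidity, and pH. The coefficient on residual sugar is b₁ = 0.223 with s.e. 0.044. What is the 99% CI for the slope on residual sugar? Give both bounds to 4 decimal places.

df = n − k − 1 = 610 − 4 − 1 = 605.
t* = t_{0.005, 605} = 2.58398.
Margin = t* × SE = 2.58398 × 0.044 = 0.113695.
CI: 0.223 ± 0.113695 → (0.1093, 0.3367).
With 99% confidence, each one-unit increase in residual sugar is associated with a change of between 0.1093 and 0.3367 points in wine quality rating, holding the other predictors fixed.

(0.1093, 0.3367)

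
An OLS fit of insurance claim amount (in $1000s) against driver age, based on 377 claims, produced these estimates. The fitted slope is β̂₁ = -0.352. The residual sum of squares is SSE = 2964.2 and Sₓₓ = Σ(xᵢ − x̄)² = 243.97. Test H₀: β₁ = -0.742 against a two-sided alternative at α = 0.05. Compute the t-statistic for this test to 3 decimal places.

MSE = SSE/(n − 2) = 2964.2/375 = 7.90453.
SE(β̂₁) = √(MSE/Sₓₓ) = √(7.90453/243.97) = 0.179999.
t = (-0.352 − (-0.742)) / 0.179999 = 2.167.
df = n − 2 = 375.
Two-sided p ≈ 0.0309, which is < 0.05, so reject H₀.
There is evidence that the true slope on driver age differs from -0.742 $1000s per unit.

t = 2.167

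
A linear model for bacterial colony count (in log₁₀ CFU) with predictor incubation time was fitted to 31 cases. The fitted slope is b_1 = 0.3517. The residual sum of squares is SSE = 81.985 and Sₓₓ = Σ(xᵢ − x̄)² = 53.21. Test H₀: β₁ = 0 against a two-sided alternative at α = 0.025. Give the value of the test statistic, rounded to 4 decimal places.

t = 1.5258

MSE = SSE/(n − 2) = 81.985/29 = 2.82707.
SE(b_1) = √(MSE/Sₓₓ) = √(2.82707/53.21) = 0.2305.
t = 0.3517 / 0.2305 = 1.5258.
df = n − 2 = 29.
Two-sided p ≈ 0.1379, which is ≥ 0.025, so fail to reject H₀.
The data do not give significant evidence of an association between incubation time and bacterial colony count.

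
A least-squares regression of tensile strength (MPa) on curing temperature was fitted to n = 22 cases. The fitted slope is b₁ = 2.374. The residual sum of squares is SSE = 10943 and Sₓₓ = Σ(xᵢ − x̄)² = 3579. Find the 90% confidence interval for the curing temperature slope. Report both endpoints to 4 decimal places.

(1.6996, 3.0484)

MSE = SSE/(n − 2) = 10943/20 = 547.15.
SE(b₁) = √(MSE/Sₓₓ) = √(547.15/3579) = 0.390996.
df = n − 2 = 20.
t* = t_{0.05, 20} = 1.724718.
Margin = t* × SE = 1.724718 × 0.390996 = 0.674358.
CI: 2.374 ± 0.674358 → (1.6996, 3.0484).
With 90% confidence, each one-unit increase in curing temperature is associated with a change of between 1.6996 and 3.0484 MPa in tensile strength.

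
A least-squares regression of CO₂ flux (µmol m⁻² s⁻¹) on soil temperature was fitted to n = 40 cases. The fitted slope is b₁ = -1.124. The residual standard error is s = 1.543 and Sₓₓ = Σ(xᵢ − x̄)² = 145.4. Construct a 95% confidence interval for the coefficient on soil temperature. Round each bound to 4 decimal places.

SE(b₁) = s/√Sₓₓ = 1.543/√145.4 = 0.127963.
df = n − 2 = 38.
t* = t_{0.025, 38} = 2.024394.
Margin = t* × SE = 2.024394 × 0.127963 = 0.259047.
CI: -1.124 ± 0.259047 → (-1.3830, -0.8650).
With 95% confidence, each one-unit increase in soil temperature is associated with a change of between -1.3830 and -0.8650 µmol m⁻² s⁻¹ in CO₂ flux.

(-1.3830, -0.8650)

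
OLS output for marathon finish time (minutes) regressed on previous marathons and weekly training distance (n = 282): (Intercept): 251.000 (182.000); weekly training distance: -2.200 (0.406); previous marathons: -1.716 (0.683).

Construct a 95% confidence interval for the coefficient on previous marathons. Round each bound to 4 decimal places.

(-3.0605, -0.3715)

Read off: b = -1.716, SE = 0.683 for previous marathons.
df = n − k − 1 = 282 − 2 − 1 = 279.
t* = t_{0.025, 279} = 1.968503.
Margin = t* × SE = 1.968503 × 0.683 = 1.344488.
CI: -1.716 ± 1.344488 → (-3.0605, -0.3715).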